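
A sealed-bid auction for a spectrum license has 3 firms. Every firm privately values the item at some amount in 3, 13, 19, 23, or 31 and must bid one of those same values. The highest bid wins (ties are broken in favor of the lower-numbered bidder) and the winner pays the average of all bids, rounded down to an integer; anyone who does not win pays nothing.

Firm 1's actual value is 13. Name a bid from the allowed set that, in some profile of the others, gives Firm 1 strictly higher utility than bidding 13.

Suppose Firm 2 bids 3 and Firm 3 bids 3.
Bid 13: wins, pays 6, utility 13 - 6 = 7.
Bid 3: wins, pays 3, utility 13 - 3 = 10.
So bidding 3 beats truth here (10 > 7).

3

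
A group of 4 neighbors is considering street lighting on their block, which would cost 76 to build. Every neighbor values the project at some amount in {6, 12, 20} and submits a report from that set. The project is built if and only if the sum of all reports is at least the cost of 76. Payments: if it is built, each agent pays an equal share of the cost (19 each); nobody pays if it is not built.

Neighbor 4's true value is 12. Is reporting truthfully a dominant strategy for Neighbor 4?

Check each profile of the others' reports and compare truth against every alternative report.
Others report (6, 6, 6): truth gives 0, best alternative gives 0.
Others report (6, 6, 12): truth gives 0, best alternative gives 0.
Others report (6, 6, 20): truth gives 0, best alternative gives 0.
Others report (6, 12, 6): truth gives 0, best alternative gives 0.
Others report (6, 12, 12): truth gives 0, best alternative gives 0.
Others report (6, 12, 20): truth gives 0, best alternative gives 0.
(Remaining 21 profiles checked similarly; truth is weakly best in each.)
In every case the truthful report is at least as good as any alternative, so it is a dominant strategy.

Yes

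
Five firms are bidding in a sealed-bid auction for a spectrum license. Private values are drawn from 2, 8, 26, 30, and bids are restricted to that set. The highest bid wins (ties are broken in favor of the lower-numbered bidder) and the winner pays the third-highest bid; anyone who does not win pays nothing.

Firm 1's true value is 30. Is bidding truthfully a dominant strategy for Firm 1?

Yes

Check each profile of the others' bids and compare truth against every alternative bid.
Others bid (2, 2, 2, 30): truth gives 28, best alternative gives 0.
Others bid (2, 2, 30, 2): truth gives 28, best alternative gives 0.
Others bid (2, 30, 2, 2): truth gives 28, best alternative gives 0.
Others bid (30, 2, 2, 2): truth gives 28, best alternative gives 0.
Others bid (2, 2, 8, 30): truth gives 22, best alternative gives 0.
Others bid (2, 2, 30, 8): truth gives 22, best alternative gives 0.
(Remaining 250 profiles checked similarly; truth is weakly best in each.)
In every case the truthful bid is at least as good as any alternative, so it is a dominant strategy.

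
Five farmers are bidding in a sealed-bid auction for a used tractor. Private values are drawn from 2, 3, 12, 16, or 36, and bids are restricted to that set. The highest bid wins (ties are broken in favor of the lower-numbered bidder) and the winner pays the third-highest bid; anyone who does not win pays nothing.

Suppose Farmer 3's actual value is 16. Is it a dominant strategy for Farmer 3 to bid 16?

Consider the case where Farmer 1 bids 2, Farmer 2 bids 2, Farmer 4 bids 2 and Farmer 5 bids 36.
Truthful bid 16: loses, pays 0, utility 0.
Bid 36 instead: wins, pays 2, utility 16 - 2 = 14.
Since 14 > 0, bidding 36 is strictly better here, so truthful bidding is not dominant.

No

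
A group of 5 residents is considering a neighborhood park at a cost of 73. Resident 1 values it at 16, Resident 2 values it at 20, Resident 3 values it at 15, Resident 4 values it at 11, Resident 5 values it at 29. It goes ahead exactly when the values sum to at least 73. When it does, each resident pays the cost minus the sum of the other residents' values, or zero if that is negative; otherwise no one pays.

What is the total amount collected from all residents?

Total value 91 ≥ cost 73, so it is built.
Resident 1: others sum to 75; max(0, 73 - 75) = 0.
Resident 2: others sum to 71; max(0, 73 - 71) = 2.
Resident 3: others sum to 76; max(0, 73 - 76) = 0.
Resident 4: others sum to 80; max(0, 73 - 80) = 0.
Resident 5: others sum to 62; max(0, 73 - 62) = 11.
Total collected = 0 + 2 + 0 + 0 + 11 = 13.

13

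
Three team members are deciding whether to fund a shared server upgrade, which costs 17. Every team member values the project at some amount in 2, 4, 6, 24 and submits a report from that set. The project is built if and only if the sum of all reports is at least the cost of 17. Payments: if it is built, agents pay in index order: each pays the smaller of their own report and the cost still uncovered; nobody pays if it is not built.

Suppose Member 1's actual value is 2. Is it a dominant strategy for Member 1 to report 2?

Check each profile of the others' reports and compare truth against every alternative report.
Others report (2, 24): truth gives 0, best alternative gives -2.
Others report (4, 24): truth gives 0, best alternative gives -2.
Others report (6, 24): truth gives 0, best alternative gives -2.
Others report (24, 2): truth gives 0, best alternative gives -2.
Others report (24, 4): truth gives 0, best alternative gives -2.
Others report (24, 6): truth gives 0, best alternative gives -2.
(Remaining 10 profiles checked similarly; truth is weakly best in each.)
In every case the truthful report is at least as good as any alternative, so it is a dominant strategy.

Yes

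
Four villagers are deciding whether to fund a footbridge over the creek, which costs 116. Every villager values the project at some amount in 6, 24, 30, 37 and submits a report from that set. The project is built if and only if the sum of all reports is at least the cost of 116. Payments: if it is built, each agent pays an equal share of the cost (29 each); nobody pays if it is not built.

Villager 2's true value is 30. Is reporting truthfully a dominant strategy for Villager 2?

Consider the case where Villager 1 reports 6, Villager 3 reports 37 and Villager 4 reports 37.
Truthful report 30: project not built, utility 0.
Report 37 instead: project built, pays 29, utility 30 - 29 = 1.
Since 1 > 0, reporting 37 is strictly better here, so truthful reporting is not dominant.

No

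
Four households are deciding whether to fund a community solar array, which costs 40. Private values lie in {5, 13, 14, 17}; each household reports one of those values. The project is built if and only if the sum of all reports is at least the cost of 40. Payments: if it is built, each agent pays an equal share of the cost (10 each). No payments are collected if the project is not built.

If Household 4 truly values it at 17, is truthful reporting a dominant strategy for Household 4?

Check each profile of the others' reports and compare truth against every alternative report.
Others report (5, 5, 13): truth gives 7, best alternative gives 0.
Others report (5, 5, 14): truth gives 7, best alternative gives 0.
Others report (5, 13, 5): truth gives 7, best alternative gives 0.
Others report (5, 14, 5): truth gives 7, best alternative gives 0.
Others report (13, 5, 5): truth gives 7, best alternative gives 0.
Others report (14, 5, 5): truth gives 7, best alternative gives 0.
(Remaining 58 profiles checked similarly; truth is weakly best in each.)
In every case the truthful report is at least as good as any alternative, so it is a dominant strategy.

Yes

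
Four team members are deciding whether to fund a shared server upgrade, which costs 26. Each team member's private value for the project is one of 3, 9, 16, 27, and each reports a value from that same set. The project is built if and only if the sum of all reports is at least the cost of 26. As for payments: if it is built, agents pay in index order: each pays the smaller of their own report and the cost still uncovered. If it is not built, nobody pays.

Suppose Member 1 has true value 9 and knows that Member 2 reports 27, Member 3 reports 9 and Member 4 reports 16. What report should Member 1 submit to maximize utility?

Report 3: project built, pays 3, utility 9 - 3 = 6.
Report 9: project built, pays 9, utility 9 - 9 = 0.
Report 16: project built, pays 16, utility 9 - 16 = -7.
Report 27: project built, pays 26, utility 9 - 26 = -17.
The best choice is 3 with utility 6.

3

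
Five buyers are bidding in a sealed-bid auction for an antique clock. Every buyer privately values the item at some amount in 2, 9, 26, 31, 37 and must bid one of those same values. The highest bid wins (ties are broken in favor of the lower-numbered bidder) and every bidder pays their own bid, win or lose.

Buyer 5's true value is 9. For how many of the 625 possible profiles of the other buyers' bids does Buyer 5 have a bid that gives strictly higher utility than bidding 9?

624

Others bid (2, 2, 2, 9): truth gives -9; bid 2 gives -2 > -9. Violating.
Others bid (2, 2, 2, 26): truth gives -9; bid 2 gives -2 > -9. Violating.
Others bid (2, 2, 2, 31): truth gives -9; bid 2 gives -2 > -9. Violating.
Others bid (2, 2, 2, 37): truth gives -9; bid 2 gives -2 > -9. Violating.
Others bid (2, 2, 2, 2): truth gives 0; no alternative beats it.
(Checking all 625 profiles: 624 have a profitable deviation, 1 does not.)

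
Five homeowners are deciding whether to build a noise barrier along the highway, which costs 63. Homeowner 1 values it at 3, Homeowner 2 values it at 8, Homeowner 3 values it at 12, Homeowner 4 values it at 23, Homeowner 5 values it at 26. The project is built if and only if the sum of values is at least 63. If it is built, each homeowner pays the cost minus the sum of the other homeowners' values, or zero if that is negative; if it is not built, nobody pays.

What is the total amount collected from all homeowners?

Total value 72 ≥ cost 63, so it is built.
Homeowner 1: others sum to 69; max(0, 63 - 69) = 0.
Homeowner 2: others sum to 64; max(0, 63 - 64) = 0.
Homeowner 3: others sum to 60; max(0, 63 - 60) = 3.
Homeowner 4: others sum to 49; max(0, 63 - 49) = 14.
Homeowner 5: others sum to 46; max(0, 63 - 46) = 17.
Total collected = 0 + 0 + 3 + 14 + 17 = 34.

34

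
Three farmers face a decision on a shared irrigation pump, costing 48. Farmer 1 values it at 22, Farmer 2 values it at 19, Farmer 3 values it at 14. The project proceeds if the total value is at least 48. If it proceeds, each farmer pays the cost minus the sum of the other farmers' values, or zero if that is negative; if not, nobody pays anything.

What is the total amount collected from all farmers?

Total value 55 ≥ cost 48, so it is built.
Farmer 1: others sum to 33; max(0, 48 - 33) = 15.
Farmer 2: others sum to 36; max(0, 48 - 36) = 12.
Farmer 3: others sum to 41; max(0, 48 - 41) = 7.
Total collected = 15 + 12 + 7 = 34.

34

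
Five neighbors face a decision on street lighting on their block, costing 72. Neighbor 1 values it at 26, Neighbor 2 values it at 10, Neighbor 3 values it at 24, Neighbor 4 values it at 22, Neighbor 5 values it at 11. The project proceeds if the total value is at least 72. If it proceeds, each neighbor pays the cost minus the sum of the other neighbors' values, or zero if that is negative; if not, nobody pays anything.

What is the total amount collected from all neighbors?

9

Total value 93 ≥ cost 72, so it is built.
Neighbor 1: others sum to 67; max(0, 72 - 67) = 5.
Neighbor 2: others sum to 83; max(0, 72 - 83) = 0.
Neighbor 3: others sum to 69; max(0, 72 - 69) = 3.
Neighbor 4: others sum to 71; max(0, 72 - 71) = 1.
Neighbor 5: others sum to 82; max(0, 72 - 82) = 0.
Total collected = 5 + 0 + 3 + 1 + 0 = 9.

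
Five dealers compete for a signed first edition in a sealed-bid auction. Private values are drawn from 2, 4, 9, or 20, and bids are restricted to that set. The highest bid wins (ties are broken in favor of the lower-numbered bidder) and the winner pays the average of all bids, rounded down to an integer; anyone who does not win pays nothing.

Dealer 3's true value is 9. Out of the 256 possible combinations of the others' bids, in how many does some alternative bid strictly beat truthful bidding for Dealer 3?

Others bid (2, 2, 2, 2): truth gives 6; bid 4 gives 7 > 6. Violating.
Others bid (2, 2, 2, 4): truth gives 6; bid 4 gives 7 > 6. Violating.
Others bid (2, 2, 4, 2): truth gives 6; bid 4 gives 7 > 6. Violating.
Others bid (2, 2, 4, 4): truth gives 5; bid 4 gives 6 > 5. Violating.
Others bid (2, 2, 2, 9): truth gives 5; no alternative beats it.
Others bid (2, 2, 2, 20): truth gives 0; no alternative beats it.
(Checking all 256 profiles: 35 have a profitable deviation, 221 do not.)

35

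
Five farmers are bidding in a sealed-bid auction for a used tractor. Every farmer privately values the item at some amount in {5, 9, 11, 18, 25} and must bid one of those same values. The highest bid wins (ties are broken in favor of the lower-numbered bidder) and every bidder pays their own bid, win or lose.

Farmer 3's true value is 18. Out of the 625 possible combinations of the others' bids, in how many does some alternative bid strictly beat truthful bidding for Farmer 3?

517

Others bid (5, 5, 5, 5): truth gives 0; bid 9 gives 9 > 0. Violating.
Others bid (5, 5, 5, 9): truth gives 0; bid 9 gives 9 > 0. Violating.
Others bid (5, 5, 5, 11): truth gives 0; bid 11 gives 7 > 0. Violating.
Others bid (5, 5, 5, 25): truth gives -18; bid 5 gives -5 > -18. Violating.
Others bid (5, 5, 5, 18): truth gives 0; no alternative beats it.
Others bid (5, 5, 9, 18): truth gives 0; no alternative beats it.
(Checking all 625 profiles: 517 have a profitable deviation, 108 do not.)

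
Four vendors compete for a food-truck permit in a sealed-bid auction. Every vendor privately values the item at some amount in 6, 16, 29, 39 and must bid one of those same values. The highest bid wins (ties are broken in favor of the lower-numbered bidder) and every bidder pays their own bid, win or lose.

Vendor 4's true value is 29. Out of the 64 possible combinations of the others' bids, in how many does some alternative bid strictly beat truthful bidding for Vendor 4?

Others bid (6, 6, 6): truth gives 0; bid 16 gives 13 > 0. Violating.
Others bid (6, 6, 29): truth gives -29; bid 6 gives -6 > -29. Violating.
Others bid (6, 6, 39): truth gives -29; bid 6 gives -6 > -29. Violating.
Others bid (6, 16, 29): truth gives -29; bid 6 gives -6 > -29. Violating.
Others bid (6, 6, 16): truth gives 0; no alternative beats it.
Others bid (6, 16, 6): truth gives 0; no alternative beats it.
(Checking all 64 profiles: 57 have a profitable deviation, 7 do not.)

57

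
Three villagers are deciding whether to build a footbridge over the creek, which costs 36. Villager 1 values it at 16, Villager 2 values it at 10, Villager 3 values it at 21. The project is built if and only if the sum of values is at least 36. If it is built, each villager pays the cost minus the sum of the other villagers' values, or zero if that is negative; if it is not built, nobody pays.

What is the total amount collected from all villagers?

15

Total value 47 ≥ cost 36, so it is built.
Villager 1: others sum to 31; max(0, 36 - 31) = 5.
Villager 2: others sum to 37; max(0, 36 - 37) = 0.
Villager 3: others sum to 26; max(0, 36 - 26) = 10.
Total collected = 5 + 0 + 10 = 15.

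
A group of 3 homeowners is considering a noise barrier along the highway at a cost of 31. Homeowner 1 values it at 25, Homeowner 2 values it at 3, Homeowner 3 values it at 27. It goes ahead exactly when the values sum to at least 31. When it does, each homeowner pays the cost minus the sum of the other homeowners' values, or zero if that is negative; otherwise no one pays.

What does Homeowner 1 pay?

Total value 55 ≥ cost 31, so the project is built.
The other homeowners' values sum to 30.
Cost minus that sum is 31 - 30 = 1.

1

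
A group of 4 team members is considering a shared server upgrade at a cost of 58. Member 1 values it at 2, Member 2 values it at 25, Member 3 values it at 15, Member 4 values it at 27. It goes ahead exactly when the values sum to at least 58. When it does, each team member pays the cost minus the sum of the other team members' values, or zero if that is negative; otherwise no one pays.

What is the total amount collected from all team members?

34

Total value 69 ≥ cost 58, so it is built.
Member 1: others sum to 67; max(0, 58 - 67) = 0.
Member 2: others sum to 44; max(0, 58 - 44) = 14.
Member 3: others sum to 54; max(0, 58 - 54) = 4.
Member 4: others sum to 42; max(0, 58 - 42) = 16.
Total collected = 0 + 14 + 4 + 16 = 34.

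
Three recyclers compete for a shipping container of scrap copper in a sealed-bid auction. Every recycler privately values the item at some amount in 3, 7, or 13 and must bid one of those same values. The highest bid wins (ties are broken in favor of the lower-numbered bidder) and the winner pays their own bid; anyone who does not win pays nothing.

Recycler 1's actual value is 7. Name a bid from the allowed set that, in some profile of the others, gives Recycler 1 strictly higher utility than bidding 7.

3

Suppose Recycler 2 bids 3 and Recycler 3 bids 3.
Bid 7: wins, pays 7, utility 7 - 7 = 0.
Bid 3: wins, pays 3, utility 7 - 3 = 4.
So bidding 3 beats truth here (4 > 0).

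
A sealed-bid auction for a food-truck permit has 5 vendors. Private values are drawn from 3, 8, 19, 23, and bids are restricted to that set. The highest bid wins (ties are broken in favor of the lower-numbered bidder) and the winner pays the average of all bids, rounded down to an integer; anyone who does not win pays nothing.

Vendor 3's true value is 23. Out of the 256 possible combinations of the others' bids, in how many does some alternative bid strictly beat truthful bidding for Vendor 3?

36

Others bid (3, 3, 3, 3): truth gives 16; bid 8 gives 19 > 16. Violating.
Others bid (3, 3, 3, 8): truth gives 15; bid 8 gives 18 > 15. Violating.
Others bid (3, 3, 3, 19): truth gives 13; bid 19 gives 14 > 13. Violating.
Others bid (3, 3, 8, 3): truth gives 15; bid 8 gives 18 > 15. Violating.
Others bid (3, 3, 3, 23): truth gives 12; no alternative beats it.
Others bid (3, 3, 8, 23): truth gives 11; no alternative beats it.
(Checking all 256 profiles: 36 have a profitable deviation, 220 do not.)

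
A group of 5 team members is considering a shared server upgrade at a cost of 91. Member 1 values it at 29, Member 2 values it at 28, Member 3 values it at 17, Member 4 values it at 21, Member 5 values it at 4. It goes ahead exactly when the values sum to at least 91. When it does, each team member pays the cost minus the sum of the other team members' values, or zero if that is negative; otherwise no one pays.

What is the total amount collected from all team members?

Total value 99 ≥ cost 91, so it is built.
Member 1: others sum to 70; max(0, 91 - 70) = 21.
Member 2: others sum to 71; max(0, 91 - 71) = 20.
Member 3: others sum to 82; max(0, 91 - 82) = 9.
Member 4: others sum to 78; max(0, 91 - 78) = 13.
Member 5: others sum to 95; max(0, 91 - 95) = 0.
Total collected = 21 + 20 + 9 + 13 + 0 = 63.

63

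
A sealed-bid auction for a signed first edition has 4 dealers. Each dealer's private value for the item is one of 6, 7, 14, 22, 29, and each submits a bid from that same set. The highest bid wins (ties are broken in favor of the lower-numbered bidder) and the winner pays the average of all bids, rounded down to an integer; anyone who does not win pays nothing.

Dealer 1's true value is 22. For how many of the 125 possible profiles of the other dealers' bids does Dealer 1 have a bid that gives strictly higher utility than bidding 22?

66

Others bid (6, 6, 6): truth gives 12; bid 6 gives 16 > 12. Violating.
Others bid (6, 6, 7): truth gives 12; bid 7 gives 16 > 12. Violating.
Others bid (6, 6, 14): truth gives 10; bid 14 gives 12 > 10. Violating.
Others bid (6, 6, 29): truth gives 0; bid 29 gives 5 > 0. Violating.
Others bid (6, 6, 22): truth gives 8; no alternative beats it.
Others bid (6, 7, 22): truth gives 8; no alternative beats it.
(Checking all 125 profiles: 66 have a profitable deviation, 59 do not.)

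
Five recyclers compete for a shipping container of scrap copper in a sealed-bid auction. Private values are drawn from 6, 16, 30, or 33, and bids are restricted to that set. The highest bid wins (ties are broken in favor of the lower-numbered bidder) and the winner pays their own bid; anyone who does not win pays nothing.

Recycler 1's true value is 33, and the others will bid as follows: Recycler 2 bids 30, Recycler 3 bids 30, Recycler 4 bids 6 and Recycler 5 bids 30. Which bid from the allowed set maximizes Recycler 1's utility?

30

Bid 6: loses, pays 0, utility 0.
Bid 16: loses, pays 0, utility 0.
Bid 30: wins, pays 30, utility 33 - 30 = 3.
Bid 33: wins, pays 33, utility 33 - 33 = 0.
The best choice is 30 with utility 3.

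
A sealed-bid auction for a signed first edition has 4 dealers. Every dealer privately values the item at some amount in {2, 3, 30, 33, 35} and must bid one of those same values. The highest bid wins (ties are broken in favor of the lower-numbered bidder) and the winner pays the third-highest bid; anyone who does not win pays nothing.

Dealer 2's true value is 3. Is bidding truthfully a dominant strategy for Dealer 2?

No

Consider the case where Dealer 1 bids 2, Dealer 3 bids 2 and Dealer 4 bids 30.
Truthful bid 3: loses, pays 0, utility 0.
Bid 30 instead: wins, pays 2, utility 3 - 2 = 1.
Since 1 > 0, bidding 30 is strictly better here, so truthful bidding is not dominant.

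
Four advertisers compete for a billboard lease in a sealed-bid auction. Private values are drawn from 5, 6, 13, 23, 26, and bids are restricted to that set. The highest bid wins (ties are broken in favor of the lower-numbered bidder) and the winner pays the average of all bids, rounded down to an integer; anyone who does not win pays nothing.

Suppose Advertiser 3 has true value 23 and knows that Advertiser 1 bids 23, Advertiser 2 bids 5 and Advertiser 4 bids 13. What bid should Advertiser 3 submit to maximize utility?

Bid 5: loses, pays 0, utility 0.
Bid 6: loses, pays 0, utility 0.
Bid 13: loses, pays 0, utility 0.
Bid 23: loses, pays 0, utility 0.
Bid 26: wins, pays 16, utility 23 - 16 = 7.
The best choice is 26 with utility 7.

26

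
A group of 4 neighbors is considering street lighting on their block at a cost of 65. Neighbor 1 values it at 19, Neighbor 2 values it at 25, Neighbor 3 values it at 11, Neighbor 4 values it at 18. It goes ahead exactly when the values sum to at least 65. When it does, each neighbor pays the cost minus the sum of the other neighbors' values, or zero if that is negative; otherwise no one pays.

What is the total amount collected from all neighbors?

Total value 73 ≥ cost 65, so it is built.
Neighbor 1: others sum to 54; max(0, 65 - 54) = 11.
Neighbor 2: others sum to 48; max(0, 65 - 48) = 17.
Neighbor 3: others sum to 62; max(0, 65 - 62) = 3.
Neighbor 4: others sum to 55; max(0, 65 - 55) = 10.
Total collected = 11 + 17 + 3 + 10 = 41.

41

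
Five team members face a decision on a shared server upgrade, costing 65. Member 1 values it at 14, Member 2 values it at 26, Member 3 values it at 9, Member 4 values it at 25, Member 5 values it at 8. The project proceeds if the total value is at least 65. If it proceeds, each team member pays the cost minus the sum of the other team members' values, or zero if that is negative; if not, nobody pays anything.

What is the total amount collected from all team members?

Total value 82 ≥ cost 65, so it is built.
Member 1: others sum to 68; max(0, 65 - 68) = 0.
Member 2: others sum to 56; max(0, 65 - 56) = 9.
Member 3: others sum to 73; max(0, 65 - 73) = 0.
Member 4: others sum to 57; max(0, 65 - 57) = 8.
Member 5: others sum to 74; max(0, 65 - 74) = 0.
Total collected = 0 + 9 + 0 + 8 + 0 = 17.

17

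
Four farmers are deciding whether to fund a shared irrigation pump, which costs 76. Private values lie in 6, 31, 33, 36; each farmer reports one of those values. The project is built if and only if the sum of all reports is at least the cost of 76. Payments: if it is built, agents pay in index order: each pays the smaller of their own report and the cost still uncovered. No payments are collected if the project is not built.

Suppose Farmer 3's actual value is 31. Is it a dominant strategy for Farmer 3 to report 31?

Consider the case where Farmer 1 reports 6, Farmer 2 reports 31 and Farmer 4 reports 33.
Truthful report 31: project built, pays 31, utility 31 - 31 = 0.
Report 6 instead: project built, pays 6, utility 31 - 6 = 25.
Since 25 > 0, reporting 6 is strictly better here, so truthful reporting is not dominant.

No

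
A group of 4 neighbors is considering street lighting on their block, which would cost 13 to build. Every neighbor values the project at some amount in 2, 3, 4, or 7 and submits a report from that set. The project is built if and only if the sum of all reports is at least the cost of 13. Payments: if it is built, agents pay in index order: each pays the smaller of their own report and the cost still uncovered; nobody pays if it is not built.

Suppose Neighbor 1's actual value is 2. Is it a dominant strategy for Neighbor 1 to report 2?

Yes

Check each profile of the others' reports and compare truth against every alternative report.
Others report (2, 2, 7): truth gives 0, best alternative gives -1.
Others report (2, 3, 7): truth gives 0, best alternative gives -1.
Others report (2, 4, 4): truth gives 0, best alternative gives -1.
Others report (2, 4, 7): truth gives 0, best alternative gives -1.
Others report (2, 7, 2): truth gives 0, best alternative gives -1.
Others report (2, 7, 3): truth gives 0, best alternative gives -1.
(Remaining 58 profiles checked similarly; truth is weakly best in each.)
In every case the truthful report is at least as good as any alternative, so it is a dominant strategy.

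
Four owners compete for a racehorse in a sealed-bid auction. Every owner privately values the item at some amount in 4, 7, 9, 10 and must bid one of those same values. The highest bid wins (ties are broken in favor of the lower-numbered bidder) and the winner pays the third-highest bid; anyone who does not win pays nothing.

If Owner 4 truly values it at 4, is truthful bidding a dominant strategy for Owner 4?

Yes

Check each profile of the others' bids and compare truth against every alternative bid.
Others bid (4, 4, 4): truth gives 0, best alternative gives 0.
Others bid (4, 4, 7): truth gives 0, best alternative gives 0.
Others bid (4, 4, 9): truth gives 0, best alternative gives 0.
Others bid (4, 4, 10): truth gives 0, best alternative gives 0.
Others bid (4, 7, 4): truth gives 0, best alternative gives 0.
Others bid (4, 7, 7): truth gives 0, best alternative gives 0.
(Remaining 58 profiles checked similarly; truth is weakly best in each.)
In every case the truthful bid is at least as good as any alternative, so it is a dominant strategy.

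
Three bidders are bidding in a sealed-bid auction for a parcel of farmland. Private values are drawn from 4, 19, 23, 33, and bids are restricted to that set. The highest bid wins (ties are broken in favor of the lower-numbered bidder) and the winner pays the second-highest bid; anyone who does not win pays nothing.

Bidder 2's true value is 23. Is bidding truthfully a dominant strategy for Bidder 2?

Check each profile of the others' bids and compare truth against every alternative bid.
Others bid (4, 4): truth gives 19, best alternative gives 19.
Others bid (4, 19): truth gives 4, best alternative gives 4.
Others bid (19, 4): truth gives 4, best alternative gives 4.
Others bid (19, 19): truth gives 4, best alternative gives 4.
Others bid (4, 23): truth gives 0, best alternative gives 0.
Others bid (4, 33): truth gives 0, best alternative gives 0.
(Remaining 10 profiles checked similarly; truth is weakly best in each.)
In every case the truthful bid is at least as good as any alternative, so it is a dominant strategy.

Yes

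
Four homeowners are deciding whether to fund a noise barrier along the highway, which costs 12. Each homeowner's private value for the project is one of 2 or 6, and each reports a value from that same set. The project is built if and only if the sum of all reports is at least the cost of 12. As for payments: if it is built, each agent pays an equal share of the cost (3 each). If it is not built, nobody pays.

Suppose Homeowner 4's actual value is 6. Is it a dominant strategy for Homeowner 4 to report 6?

Check each profile of the others' reports and compare truth against every alternative report.
Others report (2, 2, 2): truth gives 3, best alternative gives 0.
Others report (2, 2, 6): truth gives 3, best alternative gives 3.
Others report (2, 6, 2): truth gives 3, best alternative gives 3.
Others report (2, 6, 6): truth gives 3, best alternative gives 3.
Others report (6, 2, 2): truth gives 3, best alternative gives 3.
Others report (6, 2, 6): truth gives 3, best alternative gives 3.
(Remaining 2 profiles checked similarly; truth is weakly best in each.)
In every case the truthful report is at least as good as any alternative, so it is a dominant strategy.

Yes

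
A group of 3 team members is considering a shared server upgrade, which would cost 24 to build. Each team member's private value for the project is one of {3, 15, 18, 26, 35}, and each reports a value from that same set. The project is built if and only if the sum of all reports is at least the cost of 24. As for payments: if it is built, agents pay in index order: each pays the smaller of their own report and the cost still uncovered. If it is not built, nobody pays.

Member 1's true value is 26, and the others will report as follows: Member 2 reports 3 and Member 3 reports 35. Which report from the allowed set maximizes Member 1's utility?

Report 3: project built, pays 3, utility 26 - 3 = 23.
Report 15: project built, pays 15, utility 26 - 15 = 11.
Report 18: project built, pays 18, utility 26 - 18 = 8.
Report 26: project built, pays 24, utility 26 - 24 = 2.
Report 35: project built, pays 24, utility 26 - 24 = 2.
The best choice is 3 with utility 23.

3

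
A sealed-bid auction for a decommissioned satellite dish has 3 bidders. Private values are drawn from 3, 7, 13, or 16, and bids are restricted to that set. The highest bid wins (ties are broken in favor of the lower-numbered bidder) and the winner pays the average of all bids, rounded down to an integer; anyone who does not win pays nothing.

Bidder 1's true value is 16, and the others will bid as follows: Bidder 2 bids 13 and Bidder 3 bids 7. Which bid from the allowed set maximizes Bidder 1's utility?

13

Bid 3: loses, pays 0, utility 0.
Bid 7: loses, pays 0, utility 0.
Bid 13: wins, pays 11, utility 16 - 11 = 5.
Bid 16: wins, pays 12, utility 16 - 12 = 4.
The best choice is 13 with utility 5.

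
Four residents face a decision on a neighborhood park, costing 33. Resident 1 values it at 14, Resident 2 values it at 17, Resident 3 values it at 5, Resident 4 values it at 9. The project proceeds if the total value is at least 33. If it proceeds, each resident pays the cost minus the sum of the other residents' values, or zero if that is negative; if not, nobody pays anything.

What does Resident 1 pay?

2

Total value 45 ≥ cost 33, so the project is built.
The other residents' values sum to 31.
Cost minus that sum is 33 - 31 = 2.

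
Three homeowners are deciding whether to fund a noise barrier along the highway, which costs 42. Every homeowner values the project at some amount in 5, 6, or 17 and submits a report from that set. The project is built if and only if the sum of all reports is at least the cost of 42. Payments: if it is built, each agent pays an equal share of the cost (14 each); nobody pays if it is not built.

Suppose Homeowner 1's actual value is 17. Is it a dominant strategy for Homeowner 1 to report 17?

Check each profile of the others' reports and compare truth against every alternative report.
Others report (17, 17): truth gives 3, best alternative gives 0.
Others report (5, 5): truth gives 0, best alternative gives 0.
Others report (5, 6): truth gives 0, best alternative gives 0.
Others report (5, 17): truth gives 0, best alternative gives 0.
Others report (6, 5): truth gives 0, best alternative gives 0.
Others report (6, 6): truth gives 0, best alternative gives 0.
(Remaining 3 profiles checked similarly; truth is weakly best in each.)
In every case the truthful report is at least as good as any alternative, so it is a dominant strategy.

Yes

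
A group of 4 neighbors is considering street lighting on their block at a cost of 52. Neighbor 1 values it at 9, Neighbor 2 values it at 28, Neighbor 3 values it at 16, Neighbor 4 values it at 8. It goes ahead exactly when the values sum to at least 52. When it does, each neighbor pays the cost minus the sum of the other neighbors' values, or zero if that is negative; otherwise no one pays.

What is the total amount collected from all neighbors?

Total value 61 ≥ cost 52, so it is built.
Neighbor 1: others sum to 52; max(0, 52 - 52) = 0.
Neighbor 2: others sum to 33; max(0, 52 - 33) = 19.
Neighbor 3: others sum to 45; max(0, 52 - 45) = 7.
Neighbor 4: others sum to 53; max(0, 52 - 53) = 0.
Total collected = 0 + 19 + 7 + 0 = 26.

26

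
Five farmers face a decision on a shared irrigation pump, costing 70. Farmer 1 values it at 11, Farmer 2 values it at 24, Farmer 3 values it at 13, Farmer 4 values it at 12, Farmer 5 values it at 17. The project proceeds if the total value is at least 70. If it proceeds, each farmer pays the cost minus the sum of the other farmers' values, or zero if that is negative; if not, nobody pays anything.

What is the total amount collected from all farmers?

Total value 77 ≥ cost 70, so it is built.
Farmer 1: others sum to 66; max(0, 70 - 66) = 4.
Farmer 2: others sum to 53; max(0, 70 - 53) = 17.
Farmer 3: others sum to 64; max(0, 70 - 64) = 6.
Farmer 4: others sum to 65; max(0, 70 - 65) = 5.
Farmer 5: others sum to 60; max(0, 70 - 60) = 10.
Total collected = 4 + 17 + 6 + 5 + 10 = 42.

42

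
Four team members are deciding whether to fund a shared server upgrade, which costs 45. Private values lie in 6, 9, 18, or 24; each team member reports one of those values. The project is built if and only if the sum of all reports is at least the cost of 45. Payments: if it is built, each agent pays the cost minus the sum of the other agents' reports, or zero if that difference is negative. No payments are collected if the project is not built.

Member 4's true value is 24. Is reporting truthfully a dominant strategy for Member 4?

Check each profile of the others' reports and compare truth against every alternative report.
Others report (6, 9, 9): truth gives 3, best alternative gives 0.
Others report (9, 6, 9): truth gives 3, best alternative gives 0.
Others report (9, 9, 6): truth gives 3, best alternative gives 0.
Others report (6, 18, 24): truth gives 24, best alternative gives 24.
Others report (6, 24, 18): truth gives 24, best alternative gives 24.
Others report (6, 24, 24): truth gives 24, best alternative gives 24.
(Remaining 58 profiles checked similarly; truth is weakly best in each.)
In every case the truthful report is at least as good as any alternative, so it is a dominant strategy.

Yes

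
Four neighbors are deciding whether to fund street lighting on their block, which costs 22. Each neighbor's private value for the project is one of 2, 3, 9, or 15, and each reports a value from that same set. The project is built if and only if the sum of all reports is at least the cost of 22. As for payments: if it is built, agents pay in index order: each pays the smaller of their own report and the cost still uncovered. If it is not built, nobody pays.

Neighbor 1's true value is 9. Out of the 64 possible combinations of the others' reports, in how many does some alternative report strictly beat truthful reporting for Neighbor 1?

44

Others report (2, 2, 15): truth gives 0; report 3 gives 6 > 0. Violating.
Others report (2, 3, 15): truth gives 0; report 2 gives 7 > 0. Violating.
Others report (2, 9, 9): truth gives 0; report 2 gives 7 > 0. Violating.
Others report (2, 9, 15): truth gives 0; report 2 gives 7 > 0. Violating.
Others report (2, 2, 2): truth gives 0; no alternative beats it.
Others report (2, 2, 3): truth gives 0; no alternative beats it.
(Checking all 64 profiles: 44 have a profitable deviation, 20 do not.)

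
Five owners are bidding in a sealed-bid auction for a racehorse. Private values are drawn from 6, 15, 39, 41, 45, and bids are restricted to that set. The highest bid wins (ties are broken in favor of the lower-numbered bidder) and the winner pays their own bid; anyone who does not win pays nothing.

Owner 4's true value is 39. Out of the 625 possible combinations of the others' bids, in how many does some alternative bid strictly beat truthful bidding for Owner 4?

Others bid (6, 6, 6, 6): truth gives 0; bid 15 gives 24 > 0. Violating.
Others bid (6, 6, 6, 15): truth gives 0; bid 15 gives 24 > 0. Violating.
Others bid (6, 6, 6, 39): truth gives 0; no alternative beats it.
Others bid (6, 6, 6, 41): truth gives 0; no alternative beats it.
(Checking all 625 profiles: 2 have a profitable deviation, 623 do not.)

2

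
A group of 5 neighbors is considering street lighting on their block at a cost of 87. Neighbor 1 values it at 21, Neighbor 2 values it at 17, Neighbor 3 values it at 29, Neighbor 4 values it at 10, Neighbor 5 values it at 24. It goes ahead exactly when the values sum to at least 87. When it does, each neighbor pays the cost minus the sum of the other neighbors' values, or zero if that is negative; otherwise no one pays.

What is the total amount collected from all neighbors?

Total value 101 ≥ cost 87, so it is built.
Neighbor 1: others sum to 80; max(0, 87 - 80) = 7.
Neighbor 2: others sum to 84; max(0, 87 - 84) = 3.
Neighbor 3: others sum to 72; max(0, 87 - 72) = 15.
Neighbor 4: others sum to 91; max(0, 87 - 91) = 0.
Neighbor 5: others sum to 77; max(0, 87 - 77) = 10.
Total collected = 7 + 3 + 15 + 0 + 10 = 35.

35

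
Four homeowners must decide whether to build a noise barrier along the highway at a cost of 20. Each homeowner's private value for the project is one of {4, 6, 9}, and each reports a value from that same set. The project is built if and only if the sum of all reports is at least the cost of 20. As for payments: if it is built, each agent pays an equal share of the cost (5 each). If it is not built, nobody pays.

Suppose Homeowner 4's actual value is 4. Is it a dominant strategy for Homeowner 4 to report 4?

Check each profile of the others' reports and compare truth against every alternative report.
Others report (4, 4, 6): truth gives 0, best alternative gives -1.
Others report (4, 6, 4): truth gives 0, best alternative gives -1.
Others report (6, 4, 4): truth gives 0, best alternative gives -1.
Others report (4, 4, 9): truth gives -1, best alternative gives -1.
Others report (4, 6, 6): truth gives -1, best alternative gives -1.
Others report (4, 6, 9): truth gives -1, best alternative gives -1.
(Remaining 21 profiles checked similarly; truth is weakly best in each.)
In every case the truthful report is at least as good as any alternative, so it is a dominant strategy.

Yes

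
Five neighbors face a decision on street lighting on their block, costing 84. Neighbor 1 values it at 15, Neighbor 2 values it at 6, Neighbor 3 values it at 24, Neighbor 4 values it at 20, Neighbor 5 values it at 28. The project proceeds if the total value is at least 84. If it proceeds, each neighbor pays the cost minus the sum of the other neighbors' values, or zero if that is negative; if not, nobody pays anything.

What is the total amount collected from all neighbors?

Total value 93 ≥ cost 84, so it is built.
Neighbor 1: others sum to 78; max(0, 84 - 78) = 6.
Neighbor 2: others sum to 87; max(0, 84 - 87) = 0.
Neighbor 3: others sum to 69; max(0, 84 - 69) = 15.
Neighbor 4: others sum to 73; max(0, 84 - 73) = 11.
Neighbor 5: others sum to 65; max(0, 84 - 65) = 19.
Total collected = 6 + 0 + 15 + 11 + 19 = 51.

51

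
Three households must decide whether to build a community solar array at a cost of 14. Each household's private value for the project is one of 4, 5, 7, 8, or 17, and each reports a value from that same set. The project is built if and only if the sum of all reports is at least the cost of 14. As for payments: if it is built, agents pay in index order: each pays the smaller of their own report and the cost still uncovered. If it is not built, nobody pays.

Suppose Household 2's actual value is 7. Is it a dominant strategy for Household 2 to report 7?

Consider the case where Household 1 reports 4 and Household 3 reports 5.
Truthful report 7: project built, pays 7, utility 7 - 7 = 0.
Report 5 instead: project built, pays 5, utility 7 - 5 = 2.
Since 2 > 0, reporting 5 is strictly better here, so truthful reporting is not dominant.

No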